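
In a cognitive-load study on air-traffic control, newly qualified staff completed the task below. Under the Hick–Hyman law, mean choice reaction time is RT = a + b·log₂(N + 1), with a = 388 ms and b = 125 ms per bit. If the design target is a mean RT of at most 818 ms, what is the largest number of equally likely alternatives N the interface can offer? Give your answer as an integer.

Set 388 + 125·log₂(N + 1) ≤ 818.
log₂(N + 1) ≤ (818 − 388) / 125 = 3.4400.
N + 1 ≤ 2^3.4400 = 10.8528.
N ≤ 9.8528, so the largest integer N is 9.

9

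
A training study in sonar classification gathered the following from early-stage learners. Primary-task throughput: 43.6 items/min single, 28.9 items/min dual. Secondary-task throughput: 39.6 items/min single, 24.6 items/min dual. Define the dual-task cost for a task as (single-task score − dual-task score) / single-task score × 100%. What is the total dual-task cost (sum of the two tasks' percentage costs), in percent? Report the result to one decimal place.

Primary cost = (43.6 − 28.9) / 43.6 × 100% = 33.7156%.
Secondary cost = (39.6 − 24.6) / 39.6 × 100% = 37.8788%.
Total = 33.7156% + 37.8788% = 71.5944% ≈ 71.6%.

71.6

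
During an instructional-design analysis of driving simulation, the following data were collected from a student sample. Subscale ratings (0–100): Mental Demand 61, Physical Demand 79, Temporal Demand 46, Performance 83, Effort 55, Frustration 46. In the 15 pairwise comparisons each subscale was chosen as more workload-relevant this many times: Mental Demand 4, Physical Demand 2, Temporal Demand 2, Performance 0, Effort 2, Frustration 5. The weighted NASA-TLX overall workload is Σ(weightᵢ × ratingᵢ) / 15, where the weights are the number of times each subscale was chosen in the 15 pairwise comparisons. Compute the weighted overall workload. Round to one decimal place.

The tallies are the weights (they sum to 15).
Weighted sum = 4·61 + 2·79 + 2·46 + 0·83 + 2·55 + 5·46
            = 244 + 158 + 92 + 0 + 110 + 230 = 834.
Overall workload = 834 / 15 = 55.6000 ≈ 55.6.

55.6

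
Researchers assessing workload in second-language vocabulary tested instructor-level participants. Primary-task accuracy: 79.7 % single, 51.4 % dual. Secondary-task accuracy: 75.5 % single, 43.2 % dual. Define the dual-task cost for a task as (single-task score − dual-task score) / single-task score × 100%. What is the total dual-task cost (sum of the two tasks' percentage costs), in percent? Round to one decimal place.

Primary cost = (79.7 − 51.4) / 79.7 × 100% = 35.5082%.
Secondary cost = (75.5 − 43.2) / 75.5 × 100% = 42.7815%.
Total = 35.5082% + 42.7815% = 78.2897% ≈ 78.3%.

78.3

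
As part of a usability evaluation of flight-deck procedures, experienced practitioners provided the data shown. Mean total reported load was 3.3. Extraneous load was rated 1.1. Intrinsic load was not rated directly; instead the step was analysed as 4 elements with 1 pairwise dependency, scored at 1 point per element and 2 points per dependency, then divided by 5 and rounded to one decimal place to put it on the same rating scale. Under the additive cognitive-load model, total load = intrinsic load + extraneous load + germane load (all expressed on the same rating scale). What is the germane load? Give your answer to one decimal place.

Intrinsic (element-interactivity): (4 × 1 + 1 × 2) / 5 = 6 / 5 = 1.2000 → 1.2.
germane load = total − intrinsic − extraneous
             = 3.3 − 1.2 − 1.1 = 1.0.

1.0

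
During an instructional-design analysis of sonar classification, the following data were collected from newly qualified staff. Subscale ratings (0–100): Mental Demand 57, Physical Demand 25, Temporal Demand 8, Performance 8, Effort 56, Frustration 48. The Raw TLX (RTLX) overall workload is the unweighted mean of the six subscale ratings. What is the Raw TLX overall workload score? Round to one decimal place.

33.7

Sum of ratings = 57 + 25 + 8 + 8 + 56 + 48 = 202.
RTLX = 202 / 6 = 33.6667 ≈ 33.7.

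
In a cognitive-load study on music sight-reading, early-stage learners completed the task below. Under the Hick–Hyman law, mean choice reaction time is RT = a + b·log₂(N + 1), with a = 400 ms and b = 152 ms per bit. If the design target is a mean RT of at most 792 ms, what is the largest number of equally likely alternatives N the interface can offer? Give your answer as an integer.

Set 400 + 152·log₂(N + 1) ≤ 792.
log₂(N + 1) ≤ (792 − 400) / 152 = 2.5789.
N + 1 ≤ 2^2.5789 = 5.9748.
N ≤ 4.9748, so the largest integer N is 4.

4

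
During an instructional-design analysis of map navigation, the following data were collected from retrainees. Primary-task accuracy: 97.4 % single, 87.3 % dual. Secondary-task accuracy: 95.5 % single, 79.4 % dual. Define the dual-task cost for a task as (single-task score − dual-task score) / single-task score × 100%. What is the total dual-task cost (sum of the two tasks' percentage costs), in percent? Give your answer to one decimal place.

27.2

Primary cost = (97.4 − 87.3) / 97.4 × 100% = 10.3696%.
Secondary cost = (95.5 − 79.4) / 95.5 × 100% = 16.8586%.
Total = 10.3696% + 16.8586% = 27.2282% ≈ 27.2%.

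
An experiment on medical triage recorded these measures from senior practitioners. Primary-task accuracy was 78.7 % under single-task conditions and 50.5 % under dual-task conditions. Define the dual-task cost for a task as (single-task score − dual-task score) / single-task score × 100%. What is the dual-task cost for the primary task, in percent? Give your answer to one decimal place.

Cost = (78.7 − 50.5) / 78.7 × 100%
     = 28.2000 / 78.7 × 100% = 35.8323%.
≈ 35.8%.

35.8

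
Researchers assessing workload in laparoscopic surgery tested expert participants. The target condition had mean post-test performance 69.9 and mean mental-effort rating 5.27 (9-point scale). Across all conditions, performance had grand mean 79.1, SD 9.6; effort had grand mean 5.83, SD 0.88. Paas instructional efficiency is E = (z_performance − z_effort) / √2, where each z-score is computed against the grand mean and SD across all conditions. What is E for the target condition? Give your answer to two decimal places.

z_performance = (69.9 − 79.1) / 9.6 = -9.2000 / 9.6 = -0.9583.
z_effort = (5.27 − 5.83) / 0.88 = -0.5600 / 0.88 = -0.6364.
z_P − z_E = -0.9583 − (-0.6364) = -0.3219.
E = -0.3219 / √2 = -0.3219 / 1.41421 = -0.2276 ≈ -0.23.

-0.23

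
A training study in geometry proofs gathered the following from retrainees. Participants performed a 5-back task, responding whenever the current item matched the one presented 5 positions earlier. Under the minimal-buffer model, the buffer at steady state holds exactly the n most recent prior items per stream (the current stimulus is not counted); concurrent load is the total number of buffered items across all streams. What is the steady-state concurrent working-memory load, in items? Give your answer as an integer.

The buffer holds the 5 most recent prior items.
Steady-state concurrent load = 5 items.

5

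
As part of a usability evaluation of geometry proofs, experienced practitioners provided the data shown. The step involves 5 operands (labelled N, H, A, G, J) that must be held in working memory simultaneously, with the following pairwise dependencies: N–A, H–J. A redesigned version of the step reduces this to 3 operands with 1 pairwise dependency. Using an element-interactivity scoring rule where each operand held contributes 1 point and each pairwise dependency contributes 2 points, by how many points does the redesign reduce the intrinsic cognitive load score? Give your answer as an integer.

4

Original: 5 × 1 + 2 × 2 = 5 + 4 = 9.
Redesigned: 3 × 1 + 1 × 2 = 3 + 2 = 5.
Reduction = 9 − 5 = 4.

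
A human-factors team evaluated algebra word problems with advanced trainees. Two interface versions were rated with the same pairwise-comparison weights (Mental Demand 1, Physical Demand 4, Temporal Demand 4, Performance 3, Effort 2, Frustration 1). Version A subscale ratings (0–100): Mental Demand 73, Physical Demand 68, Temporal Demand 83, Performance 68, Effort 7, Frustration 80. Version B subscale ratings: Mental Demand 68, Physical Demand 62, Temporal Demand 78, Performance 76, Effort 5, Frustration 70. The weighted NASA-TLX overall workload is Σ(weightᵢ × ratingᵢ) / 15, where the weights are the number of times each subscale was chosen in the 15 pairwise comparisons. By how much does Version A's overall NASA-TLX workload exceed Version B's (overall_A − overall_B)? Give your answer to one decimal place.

2.6

Version A weighted sum = 1·73 + 4·68 + 4·83 + 3·68 + 2·7 + 1·80 = 73 + 272 + 332 + 204 + 14 + 80 = 975; overall_A = 975/15 = 65.0000.
Version B weighted sum = 1·68 + 4·62 + 4·78 + 3·76 + 2·5 + 1·70 = 68 + 248 + 312 + 228 + 10 + 70 = 936; overall_B = 936/15 = 62.4000.
Difference = 65.0000 − 62.4000 = 2.6000 ≈ 2.6.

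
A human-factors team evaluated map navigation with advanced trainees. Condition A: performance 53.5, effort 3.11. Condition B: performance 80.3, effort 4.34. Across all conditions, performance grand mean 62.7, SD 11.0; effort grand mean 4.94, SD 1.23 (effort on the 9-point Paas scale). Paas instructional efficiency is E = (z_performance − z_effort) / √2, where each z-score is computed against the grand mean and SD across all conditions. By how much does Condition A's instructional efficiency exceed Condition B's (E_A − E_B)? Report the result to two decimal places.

-1.02

Condition A: z_P = (53.5 − 62.7)/11.0 = -0.8364; z_E = (3.11 − 4.94)/1.23 = -1.4878; E_A = (-0.8364 − (-1.4878))/√2 = 0.4606.
Condition B: z_P = (80.3 − 62.7)/11.0 = 1.6000; z_E = (4.34 − 4.94)/1.23 = -0.4878; E_B = (1.6000 − (-0.4878))/√2 = 1.4763.
E_A − E_B = 0.4606 − 1.4763 = -1.0157 ≈ -1.02.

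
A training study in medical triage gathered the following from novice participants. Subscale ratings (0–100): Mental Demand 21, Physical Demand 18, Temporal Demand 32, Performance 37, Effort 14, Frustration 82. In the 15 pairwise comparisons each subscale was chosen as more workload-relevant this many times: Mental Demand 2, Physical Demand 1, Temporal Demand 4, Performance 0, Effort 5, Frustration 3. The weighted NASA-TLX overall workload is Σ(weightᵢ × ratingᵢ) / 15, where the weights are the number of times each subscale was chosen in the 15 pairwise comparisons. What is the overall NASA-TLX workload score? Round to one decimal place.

33.6

The tallies are the weights (they sum to 15).
Weighted sum = 2·21 + 1·18 + 4·32 + 0·37 + 5·14 + 3·82
            = 42 + 18 + 128 + 0 + 70 + 246 = 504.
Overall workload = 504 / 15 = 33.6000 ≈ 33.6.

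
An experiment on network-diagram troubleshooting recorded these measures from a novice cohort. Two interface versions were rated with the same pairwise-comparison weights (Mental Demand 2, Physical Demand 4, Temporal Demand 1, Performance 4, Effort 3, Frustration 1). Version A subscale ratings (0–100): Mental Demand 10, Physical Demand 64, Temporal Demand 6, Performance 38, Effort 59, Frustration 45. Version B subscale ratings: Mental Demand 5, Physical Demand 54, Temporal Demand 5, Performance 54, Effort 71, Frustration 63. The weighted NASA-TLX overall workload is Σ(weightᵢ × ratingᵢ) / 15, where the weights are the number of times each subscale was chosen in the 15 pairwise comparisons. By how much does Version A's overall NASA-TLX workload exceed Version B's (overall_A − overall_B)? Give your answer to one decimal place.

-4.5

Version A weighted sum = 2·10 + 4·64 + 1·6 + 4·38 + 3·59 + 1·45 = 20 + 256 + 6 + 152 + 177 + 45 = 656; overall_A = 656/15 = 43.7333.
Version B weighted sum = 2·5 + 4·54 + 1·5 + 4·54 + 3·71 + 1·63 = 10 + 216 + 5 + 216 + 213 + 63 = 723; overall_B = 723/15 = 48.2000.
Difference = 43.7333 − 48.2000 = -4.4667 ≈ -4.5.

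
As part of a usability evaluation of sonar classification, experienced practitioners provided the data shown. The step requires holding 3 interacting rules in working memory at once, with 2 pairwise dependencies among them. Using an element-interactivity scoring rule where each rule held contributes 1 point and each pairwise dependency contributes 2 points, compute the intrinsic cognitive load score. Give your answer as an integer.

Element contribution: 3 × 1 = 3.
Interaction contribution: 2 × 2 = 4.
Intrinsic load = 3 + 4 = 7.

7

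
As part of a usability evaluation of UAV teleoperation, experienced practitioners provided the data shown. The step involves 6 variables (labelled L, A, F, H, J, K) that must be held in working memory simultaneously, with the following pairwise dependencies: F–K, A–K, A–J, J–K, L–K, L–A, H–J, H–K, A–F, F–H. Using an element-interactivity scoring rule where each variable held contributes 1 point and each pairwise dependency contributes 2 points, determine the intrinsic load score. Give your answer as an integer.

26

Count of variables held simultaneously: 6.
Count of pairwise dependencies listed: 10.
Element contribution: 6 × 1 = 6.
Interaction contribution: 10 × 2 = 20.
Intrinsic load = 6 + 20 = 26.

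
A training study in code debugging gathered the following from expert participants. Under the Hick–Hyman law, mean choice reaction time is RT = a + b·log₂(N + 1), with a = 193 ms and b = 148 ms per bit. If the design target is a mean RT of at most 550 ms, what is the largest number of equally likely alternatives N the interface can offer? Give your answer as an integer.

Set 193 + 148·log₂(N + 1) ≤ 550.
log₂(N + 1) ≤ (550 − 193) / 148 = 2.4122.
N + 1 ≤ 2^2.4122 = 5.3229.
N ≤ 4.3229, so the largest integer N is 4.

4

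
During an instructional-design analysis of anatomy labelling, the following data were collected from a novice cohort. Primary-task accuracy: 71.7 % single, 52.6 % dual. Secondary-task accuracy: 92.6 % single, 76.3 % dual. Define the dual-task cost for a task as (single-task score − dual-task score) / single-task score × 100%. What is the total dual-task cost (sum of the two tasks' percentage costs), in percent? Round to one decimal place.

Primary cost = (71.7 − 52.6) / 71.7 × 100% = 26.6388%.
Secondary cost = (92.6 − 76.3) / 92.6 × 100% = 17.6026%.
Total = 26.6388% + 17.6026% = 44.2414% ≈ 44.2%.

44.2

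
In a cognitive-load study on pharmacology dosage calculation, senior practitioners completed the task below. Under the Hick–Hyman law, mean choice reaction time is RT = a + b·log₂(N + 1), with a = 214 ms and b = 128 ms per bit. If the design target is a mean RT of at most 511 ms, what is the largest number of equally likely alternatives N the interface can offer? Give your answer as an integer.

3

Set 214 + 128·log₂(N + 1) ≤ 511.
log₂(N + 1) ≤ (511 − 214) / 128 = 2.3203.
N + 1 ≤ 2^2.3203 = 4.9944.
N ≤ 3.9944, so the largest integer N is 3.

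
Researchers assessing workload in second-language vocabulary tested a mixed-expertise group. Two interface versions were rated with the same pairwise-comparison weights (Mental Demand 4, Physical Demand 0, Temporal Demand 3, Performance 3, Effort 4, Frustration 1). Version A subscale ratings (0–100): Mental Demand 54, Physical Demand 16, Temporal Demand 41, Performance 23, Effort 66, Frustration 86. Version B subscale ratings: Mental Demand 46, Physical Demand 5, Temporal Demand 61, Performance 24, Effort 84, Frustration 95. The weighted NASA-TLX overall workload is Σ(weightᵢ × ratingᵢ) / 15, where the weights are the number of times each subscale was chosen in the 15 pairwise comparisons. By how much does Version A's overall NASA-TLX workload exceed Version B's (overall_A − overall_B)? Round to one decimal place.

-7.5

Version A weighted sum = 4·54 + 0·16 + 3·41 + 3·23 + 4·66 + 1·86 = 216 + 0 + 123 + 69 + 264 + 86 = 758; overall_A = 758/15 = 50.5333.
Version B weighted sum = 4·46 + 0·5 + 3·61 + 3·24 + 4·84 + 1·95 = 184 + 0 + 183 + 72 + 336 + 95 = 870; overall_B = 870/15 = 58.0000.
Difference = 50.5333 − 58.0000 = -7.4667 ≈ -7.5.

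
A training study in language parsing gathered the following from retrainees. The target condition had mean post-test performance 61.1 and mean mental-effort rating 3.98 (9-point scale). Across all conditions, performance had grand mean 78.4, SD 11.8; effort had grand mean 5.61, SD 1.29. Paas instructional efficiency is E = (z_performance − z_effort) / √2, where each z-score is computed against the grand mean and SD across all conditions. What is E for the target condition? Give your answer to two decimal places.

z_performance = (61.1 − 78.4) / 11.8 = -17.3000 / 11.8 = -1.4661.
z_effort = (3.98 − 5.61) / 1.29 = -1.6300 / 1.29 = -1.2636.
z_P − z_E = -1.4661 − (-1.2636) = -0.2025.
E = -0.2025 / √2 = -0.2025 / 1.41421 = -0.1432 ≈ -0.14.

-0.14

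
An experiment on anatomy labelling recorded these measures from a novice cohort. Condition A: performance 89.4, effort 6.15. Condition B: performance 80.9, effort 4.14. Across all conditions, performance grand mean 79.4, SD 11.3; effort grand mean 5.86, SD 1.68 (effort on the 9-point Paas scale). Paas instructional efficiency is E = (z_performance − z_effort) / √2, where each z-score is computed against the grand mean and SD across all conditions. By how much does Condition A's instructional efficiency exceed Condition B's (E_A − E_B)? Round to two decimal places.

Condition A: z_P = (89.4 − 79.4)/11.3 = 0.8850; z_E = (6.15 − 5.86)/1.68 = 0.1726; E_A = (0.8850 − 0.1726)/√2 = 0.5037.
Condition B: z_P = (80.9 − 79.4)/11.3 = 0.1327; z_E = (4.14 − 5.86)/1.68 = -1.0238; E_B = (0.1327 − (-1.0238))/√2 = 0.8178.
E_A − E_B = 0.5037 − 0.8178 = -0.3141 ≈ -0.31.

-0.31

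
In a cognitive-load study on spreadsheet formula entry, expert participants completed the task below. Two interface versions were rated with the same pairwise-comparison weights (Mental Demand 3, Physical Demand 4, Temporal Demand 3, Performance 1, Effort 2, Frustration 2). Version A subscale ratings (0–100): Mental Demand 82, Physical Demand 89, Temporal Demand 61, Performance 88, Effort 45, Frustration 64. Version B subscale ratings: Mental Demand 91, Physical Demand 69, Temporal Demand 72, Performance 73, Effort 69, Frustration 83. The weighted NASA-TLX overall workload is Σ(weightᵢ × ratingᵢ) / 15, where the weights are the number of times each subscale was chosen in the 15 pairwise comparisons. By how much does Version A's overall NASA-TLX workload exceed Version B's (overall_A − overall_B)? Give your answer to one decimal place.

-3.4

Version A weighted sum = 3·82 + 4·89 + 3·61 + 1·88 + 2·45 + 2·64 = 246 + 356 + 183 + 88 + 90 + 128 = 1091; overall_A = 1091/15 = 72.7333.
Version B weighted sum = 3·91 + 4·69 + 3·72 + 1·73 + 2·69 + 2·83 = 273 + 276 + 216 + 73 + 138 + 166 = 1142; overall_B = 1142/15 = 76.1333.
Difference = 72.7333 − 76.1333 = -3.4000 ≈ -3.4.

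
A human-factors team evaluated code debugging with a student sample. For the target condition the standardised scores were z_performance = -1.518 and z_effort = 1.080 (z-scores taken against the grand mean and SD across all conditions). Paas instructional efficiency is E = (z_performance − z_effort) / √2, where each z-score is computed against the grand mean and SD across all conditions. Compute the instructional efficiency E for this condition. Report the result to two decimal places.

z_P − z_E = -1.518 − 1.080 = -2.5980.
E = -2.5980 / √2 = -2.5980 / 1.41421 = -1.8371 ≈ -1.84.

-1.84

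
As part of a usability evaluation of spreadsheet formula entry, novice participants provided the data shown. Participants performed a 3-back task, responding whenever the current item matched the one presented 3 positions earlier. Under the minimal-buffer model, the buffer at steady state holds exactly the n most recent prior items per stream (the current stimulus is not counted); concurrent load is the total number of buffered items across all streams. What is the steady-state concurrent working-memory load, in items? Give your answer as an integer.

The buffer holds the 3 most recent prior items.
Steady-state concurrent load = 3 items.

3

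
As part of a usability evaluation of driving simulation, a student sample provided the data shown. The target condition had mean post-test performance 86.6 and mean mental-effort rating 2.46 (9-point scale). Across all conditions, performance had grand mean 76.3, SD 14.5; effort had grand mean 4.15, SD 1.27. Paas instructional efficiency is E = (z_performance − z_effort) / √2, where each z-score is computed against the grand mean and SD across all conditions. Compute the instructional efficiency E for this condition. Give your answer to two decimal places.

z_performance = (86.6 − 76.3) / 14.5 = 10.3000 / 14.5 = 0.7103.
z_effort = (2.46 − 4.15) / 1.27 = -1.6900 / 1.27 = -1.3307.
z_P − z_E = 0.7103 − (-1.3307) = 2.0410.
E = 2.0410 / √2 = 2.0410 / 1.41421 = 1.4432 ≈ 1.44.

1.44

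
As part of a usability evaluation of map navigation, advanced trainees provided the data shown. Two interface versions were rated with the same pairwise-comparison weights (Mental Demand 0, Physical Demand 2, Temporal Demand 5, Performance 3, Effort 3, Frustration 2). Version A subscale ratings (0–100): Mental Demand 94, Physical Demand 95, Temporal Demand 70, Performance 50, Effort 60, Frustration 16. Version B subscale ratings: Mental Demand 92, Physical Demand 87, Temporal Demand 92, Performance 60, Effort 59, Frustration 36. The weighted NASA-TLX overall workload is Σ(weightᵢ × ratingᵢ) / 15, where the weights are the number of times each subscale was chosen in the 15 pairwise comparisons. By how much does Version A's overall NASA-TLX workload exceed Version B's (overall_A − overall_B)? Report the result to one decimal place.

Version A weighted sum = 0·94 + 2·95 + 5·70 + 3·50 + 3·60 + 2·16 = 0 + 190 + 350 + 150 + 180 + 32 = 902; overall_A = 902/15 = 60.1333.
Version B weighted sum = 0·92 + 2·87 + 5·92 + 3·60 + 3·59 + 2·36 = 0 + 174 + 460 + 180 + 177 + 72 = 1063; overall_B = 1063/15 = 70.8667.
Difference = 60.1333 − 70.8667 = -10.7334 ≈ -10.7.

-10.7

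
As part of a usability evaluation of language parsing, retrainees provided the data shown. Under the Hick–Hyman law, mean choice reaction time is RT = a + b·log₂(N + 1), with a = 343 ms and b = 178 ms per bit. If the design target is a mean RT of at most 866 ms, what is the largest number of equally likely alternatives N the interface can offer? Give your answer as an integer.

6

Set 343 + 178·log₂(N + 1) ≤ 866.
log₂(N + 1) ≤ (866 − 343) / 178 = 2.9382.
N + 1 ≤ 2^2.9382 = 7.6645.
N ≤ 6.6645, so the largest integer N is 6.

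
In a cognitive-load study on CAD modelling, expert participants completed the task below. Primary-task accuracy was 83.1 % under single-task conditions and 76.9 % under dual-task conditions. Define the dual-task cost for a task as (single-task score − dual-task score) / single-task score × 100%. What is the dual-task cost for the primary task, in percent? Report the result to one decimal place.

Cost = (83.1 − 76.9) / 83.1 × 100%
     = 6.2000 / 83.1 × 100% = 7.4609%.
≈ 7.5%.

7.5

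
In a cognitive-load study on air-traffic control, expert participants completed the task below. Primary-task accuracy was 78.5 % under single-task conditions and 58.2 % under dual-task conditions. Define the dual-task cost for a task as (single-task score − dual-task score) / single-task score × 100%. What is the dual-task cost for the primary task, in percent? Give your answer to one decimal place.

25.9

Cost = (78.5 − 58.2) / 78.5 × 100%
     = 20.3000 / 78.5 × 100% = 25.8599%.
≈ 25.9%.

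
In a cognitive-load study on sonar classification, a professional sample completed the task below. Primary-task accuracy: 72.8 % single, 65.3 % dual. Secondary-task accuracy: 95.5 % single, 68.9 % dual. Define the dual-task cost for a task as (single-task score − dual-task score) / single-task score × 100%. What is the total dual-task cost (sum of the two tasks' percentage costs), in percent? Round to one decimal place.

38.2

Primary cost = (72.8 − 65.3) / 72.8 × 100% = 10.3022%.
Secondary cost = (95.5 − 68.9) / 95.5 × 100% = 27.8534%.
Total = 10.3022% + 27.8534% = 38.1556% ≈ 38.2%.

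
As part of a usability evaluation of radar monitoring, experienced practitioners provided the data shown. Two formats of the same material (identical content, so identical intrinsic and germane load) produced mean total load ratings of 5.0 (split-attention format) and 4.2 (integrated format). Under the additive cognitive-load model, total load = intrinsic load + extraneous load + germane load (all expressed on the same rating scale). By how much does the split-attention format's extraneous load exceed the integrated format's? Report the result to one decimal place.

Intrinsic and germane load are equal across formats, so the difference in total load equals the difference in extraneous load.
Extraneous-load difference = 5.0 − 4.2 = 0.8.

0.8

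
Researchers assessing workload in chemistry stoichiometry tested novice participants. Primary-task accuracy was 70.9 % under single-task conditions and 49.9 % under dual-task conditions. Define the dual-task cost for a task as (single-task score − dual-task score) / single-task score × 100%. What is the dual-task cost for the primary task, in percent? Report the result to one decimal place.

Cost = (70.9 − 49.9) / 70.9 × 100%
     = 21.0000 / 70.9 × 100% = 29.6192%.
≈ 29.6%.

29.6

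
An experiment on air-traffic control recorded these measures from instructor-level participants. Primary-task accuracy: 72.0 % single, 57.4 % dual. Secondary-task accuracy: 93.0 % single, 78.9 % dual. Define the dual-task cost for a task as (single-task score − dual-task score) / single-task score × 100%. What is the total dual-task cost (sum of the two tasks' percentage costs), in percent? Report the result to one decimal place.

Primary cost = (72.0 − 57.4) / 72.0 × 100% = 20.2778%.
Secondary cost = (93.0 − 78.9) / 93.0 × 100% = 15.1613%.
Total = 20.2778% + 15.1613% = 35.4391% ≈ 35.4%.

35.4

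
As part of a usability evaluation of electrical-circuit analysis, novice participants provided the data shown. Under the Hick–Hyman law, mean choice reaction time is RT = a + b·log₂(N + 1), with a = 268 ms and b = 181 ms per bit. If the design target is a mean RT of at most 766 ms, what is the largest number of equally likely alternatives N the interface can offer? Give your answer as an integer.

5

Set 268 + 181·log₂(N + 1) ≤ 766.
log₂(N + 1) ≤ (766 − 268) / 181 = 2.7514.
N + 1 ≤ 2^2.7514 = 6.7337.
N ≤ 5.7337, so the largest integer N is 5.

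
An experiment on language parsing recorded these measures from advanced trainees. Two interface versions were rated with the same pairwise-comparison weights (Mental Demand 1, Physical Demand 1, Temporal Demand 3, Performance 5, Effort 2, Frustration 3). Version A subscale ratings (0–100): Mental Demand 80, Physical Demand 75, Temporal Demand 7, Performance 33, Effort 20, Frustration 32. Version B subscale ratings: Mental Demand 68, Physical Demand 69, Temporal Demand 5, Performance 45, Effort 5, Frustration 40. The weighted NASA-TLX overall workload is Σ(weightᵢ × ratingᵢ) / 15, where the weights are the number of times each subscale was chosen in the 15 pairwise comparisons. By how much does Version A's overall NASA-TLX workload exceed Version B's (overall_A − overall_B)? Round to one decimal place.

Version A weighted sum = 1·80 + 1·75 + 3·7 + 5·33 + 2·20 + 3·32 = 80 + 75 + 21 + 165 + 40 + 96 = 477; overall_A = 477/15 = 31.8000.
Version B weighted sum = 1·68 + 1·69 + 3·5 + 5·45 + 2·5 + 3·40 = 68 + 69 + 15 + 225 + 10 + 120 = 507; overall_B = 507/15 = 33.8000.
Difference = 31.8000 − 33.8000 = -2.0000 ≈ -2.0.

-2.0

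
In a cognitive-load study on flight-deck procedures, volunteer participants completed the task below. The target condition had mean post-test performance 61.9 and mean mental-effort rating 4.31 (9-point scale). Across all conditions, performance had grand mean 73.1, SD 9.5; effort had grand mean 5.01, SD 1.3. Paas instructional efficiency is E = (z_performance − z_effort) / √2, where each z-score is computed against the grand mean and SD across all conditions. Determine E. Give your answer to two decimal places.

z_performance = (61.9 − 73.1) / 9.5 = -11.2000 / 9.5 = -1.1789.
z_effort = (4.31 − 5.01) / 1.3 = -0.7000 / 1.3 = -0.5385.
z_P − z_E = -1.1789 − (-0.5385) = -0.6404.
E = -0.6404 / √2 = -0.6404 / 1.41421 = -0.4528 ≈ -0.45.

-0.45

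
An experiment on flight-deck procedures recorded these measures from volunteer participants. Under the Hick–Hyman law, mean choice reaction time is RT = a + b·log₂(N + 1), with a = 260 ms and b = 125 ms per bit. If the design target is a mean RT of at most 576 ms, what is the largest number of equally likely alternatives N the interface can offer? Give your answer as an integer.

4

Set 260 + 125·log₂(N + 1) ≤ 576.
log₂(N + 1) ≤ (576 − 260) / 125 = 2.5280.
N + 1 ≤ 2^2.5280 = 5.7677.
N ≤ 4.7677, so the largest integer N is 4.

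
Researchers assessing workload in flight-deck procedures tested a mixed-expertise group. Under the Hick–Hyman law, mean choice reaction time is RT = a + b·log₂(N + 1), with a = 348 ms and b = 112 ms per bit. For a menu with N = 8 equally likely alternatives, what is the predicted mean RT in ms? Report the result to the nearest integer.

log₂(8 + 1) = log₂(9) = 3.1699.
RT = 348 + 112 × 3.1699 = 348 + 355.0288 = 703.0288 ms.
≈ 703 ms.

703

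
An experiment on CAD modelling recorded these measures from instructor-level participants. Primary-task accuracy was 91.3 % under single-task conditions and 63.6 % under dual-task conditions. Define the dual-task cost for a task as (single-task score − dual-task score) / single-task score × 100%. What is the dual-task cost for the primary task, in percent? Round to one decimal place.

Cost = (91.3 − 63.6) / 91.3 × 100%
     = 27.7000 / 91.3 × 100% = 30.3395%.
≈ 30.3%.

30.3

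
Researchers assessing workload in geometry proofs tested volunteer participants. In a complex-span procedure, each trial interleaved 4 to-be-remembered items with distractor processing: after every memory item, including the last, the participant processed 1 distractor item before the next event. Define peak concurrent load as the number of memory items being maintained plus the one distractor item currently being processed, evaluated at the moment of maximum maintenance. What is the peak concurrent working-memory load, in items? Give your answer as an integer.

5

Maintenance is greatest during the distractor(s) after memory item 4: all 4 memory items are being held.
One distractor item is concurrently being processed.
Peak concurrent load = 4 + 1 = 5 items.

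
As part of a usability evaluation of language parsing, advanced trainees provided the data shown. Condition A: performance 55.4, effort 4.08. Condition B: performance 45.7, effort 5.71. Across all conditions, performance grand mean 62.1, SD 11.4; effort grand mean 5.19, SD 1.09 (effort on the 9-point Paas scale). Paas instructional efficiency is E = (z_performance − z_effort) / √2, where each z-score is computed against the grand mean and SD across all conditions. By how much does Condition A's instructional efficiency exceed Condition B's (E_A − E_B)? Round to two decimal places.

Condition A: z_P = (55.4 − 62.1)/11.4 = -0.5877; z_E = (4.08 − 5.19)/1.09 = -1.0183; E_A = (-0.5877 − (-1.0183))/√2 = 0.3045.
Condition B: z_P = (45.7 − 62.1)/11.4 = -1.4386; z_E = (5.71 − 5.19)/1.09 = 0.4771; E_B = (-1.4386 − 0.4771)/√2 = -1.3546.
E_A − E_B = 0.3045 − (-1.3546) = 1.6591 ≈ 1.66.

1.66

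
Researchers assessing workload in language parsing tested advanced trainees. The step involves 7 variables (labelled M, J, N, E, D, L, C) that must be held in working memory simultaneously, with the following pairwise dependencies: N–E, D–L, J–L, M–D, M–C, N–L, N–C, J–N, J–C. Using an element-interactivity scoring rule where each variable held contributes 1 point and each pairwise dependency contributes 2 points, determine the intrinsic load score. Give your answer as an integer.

25

Count of variables held simultaneously: 7.
Count of pairwise dependencies listed: 9.
Element contribution: 7 × 1 = 7.
Interaction contribution: 9 × 2 = 18.
Intrinsic load = 7 + 18 = 25.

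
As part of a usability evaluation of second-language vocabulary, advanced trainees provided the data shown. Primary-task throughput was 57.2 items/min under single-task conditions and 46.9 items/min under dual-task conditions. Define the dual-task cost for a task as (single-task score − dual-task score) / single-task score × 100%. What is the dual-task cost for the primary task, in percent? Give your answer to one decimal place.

Cost = (57.2 − 46.9) / 57.2 × 100%
     = 10.3000 / 57.2 × 100% = 18.0070%.
≈ 18.0%.

18.0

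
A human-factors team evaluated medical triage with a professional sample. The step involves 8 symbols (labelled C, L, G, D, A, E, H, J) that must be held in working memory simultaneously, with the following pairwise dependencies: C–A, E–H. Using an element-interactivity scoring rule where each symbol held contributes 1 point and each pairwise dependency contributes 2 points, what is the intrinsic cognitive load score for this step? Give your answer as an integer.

Count of symbols held simultaneously: 8.
Count of pairwise dependencies listed: 2.
Element contribution: 8 × 1 = 8.
Interaction contribution: 2 × 2 = 4.
Intrinsic load = 8 + 4 = 12.

12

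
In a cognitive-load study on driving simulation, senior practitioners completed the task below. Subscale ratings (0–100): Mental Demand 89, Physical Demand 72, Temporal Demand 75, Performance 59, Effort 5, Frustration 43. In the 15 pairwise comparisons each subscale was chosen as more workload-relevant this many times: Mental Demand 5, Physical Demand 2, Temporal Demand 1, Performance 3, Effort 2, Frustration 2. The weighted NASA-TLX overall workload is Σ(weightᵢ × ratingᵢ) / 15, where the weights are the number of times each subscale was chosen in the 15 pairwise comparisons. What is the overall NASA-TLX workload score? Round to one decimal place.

62.5

The tallies are the weights (they sum to 15).
Weighted sum = 5·89 + 2·72 + 1·75 + 3·59 + 2·5 + 2·43
            = 445 + 144 + 75 + 177 + 10 + 86 = 937.
Overall workload = 937 / 15 = 62.4667 ≈ 62.5.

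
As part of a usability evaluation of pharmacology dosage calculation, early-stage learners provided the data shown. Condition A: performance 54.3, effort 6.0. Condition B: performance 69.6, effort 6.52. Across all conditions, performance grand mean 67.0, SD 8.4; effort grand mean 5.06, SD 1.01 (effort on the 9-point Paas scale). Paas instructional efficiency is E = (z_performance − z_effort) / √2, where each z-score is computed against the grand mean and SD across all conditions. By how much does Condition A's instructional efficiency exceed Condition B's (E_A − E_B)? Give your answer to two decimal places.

Condition A: z_P = (54.3 − 67.0)/8.4 = -1.5119; z_E = (6.0 − 5.06)/1.01 = 0.9307; E_A = (-1.5119 − 0.9307)/√2 = -1.7272.
Condition B: z_P = (69.6 − 67.0)/8.4 = 0.3095; z_E = (6.52 − 5.06)/1.01 = 1.4455; E_B = (0.3095 − 1.4455)/√2 = -0.8033.
E_A − E_B = -1.7272 − (-0.8033) = -0.9239 ≈ -0.92.

-0.92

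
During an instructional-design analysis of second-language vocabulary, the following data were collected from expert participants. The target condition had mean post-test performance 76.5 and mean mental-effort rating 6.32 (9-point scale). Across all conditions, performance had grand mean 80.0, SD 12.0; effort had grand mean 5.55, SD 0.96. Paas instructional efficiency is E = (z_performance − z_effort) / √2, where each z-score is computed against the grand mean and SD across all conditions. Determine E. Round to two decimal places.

-0.77

z_performance = (76.5 − 80.0) / 12.0 = -3.5000 / 12.0 = -0.2917.
z_effort = (6.32 − 5.55) / 0.96 = 0.7700 / 0.96 = 0.8021.
z_P − z_E = -0.2917 − 0.8021 = -1.0938.
E = -1.0938 / √2 = -1.0938 / 1.41421 = -0.7734 ≈ -0.77.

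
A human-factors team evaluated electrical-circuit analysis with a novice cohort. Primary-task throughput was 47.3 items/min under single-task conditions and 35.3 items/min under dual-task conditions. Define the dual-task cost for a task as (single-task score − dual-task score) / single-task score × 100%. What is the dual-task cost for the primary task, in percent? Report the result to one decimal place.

25.4

Cost = (47.3 − 35.3) / 47.3 × 100%
     = 12.0000 / 47.3 × 100% = 25.3700%.
≈ 25.4%.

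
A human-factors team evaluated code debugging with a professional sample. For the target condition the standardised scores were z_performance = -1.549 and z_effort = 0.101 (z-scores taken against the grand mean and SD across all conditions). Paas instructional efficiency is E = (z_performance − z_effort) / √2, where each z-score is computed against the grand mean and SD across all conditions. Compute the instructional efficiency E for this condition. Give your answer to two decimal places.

z_P − z_E = -1.549 − 0.101 = -1.6500.
E = -1.6500 / √2 = -1.6500 / 1.41421 = -1.1667 ≈ -1.17.

-1.17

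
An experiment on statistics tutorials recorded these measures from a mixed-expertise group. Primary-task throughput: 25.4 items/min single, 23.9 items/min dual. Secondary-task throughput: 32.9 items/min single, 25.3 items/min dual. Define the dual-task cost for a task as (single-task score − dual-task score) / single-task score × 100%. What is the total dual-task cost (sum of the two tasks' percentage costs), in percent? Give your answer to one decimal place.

Primary cost = (25.4 − 23.9) / 25.4 × 100% = 5.9055%.
Secondary cost = (32.9 − 25.3) / 32.9 × 100% = 23.1003%.
Total = 5.9055% + 23.1003% = 29.0058% ≈ 29.0%.

29.0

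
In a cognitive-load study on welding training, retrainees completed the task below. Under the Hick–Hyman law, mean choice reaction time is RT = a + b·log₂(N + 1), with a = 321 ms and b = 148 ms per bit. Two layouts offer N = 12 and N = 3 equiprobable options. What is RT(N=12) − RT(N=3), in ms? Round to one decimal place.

251.7

RT(12) = 321 + 148·log₂(13) = 321 + 148·3.7004 = 868.6592 ms.
RT(3) = 321 + 148·log₂(4) = 321 + 148·2.0000 = 617.0000 ms.
Difference = 868.6592 − 617.0000 = 251.6592 ≈ 251.7 ms.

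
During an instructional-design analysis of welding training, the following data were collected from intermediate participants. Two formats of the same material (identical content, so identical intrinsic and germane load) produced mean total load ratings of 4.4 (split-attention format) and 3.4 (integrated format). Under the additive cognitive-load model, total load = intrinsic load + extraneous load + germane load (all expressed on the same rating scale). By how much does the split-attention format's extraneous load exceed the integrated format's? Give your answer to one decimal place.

1.0

Intrinsic and germane load are equal across formats, so the difference in total load equals the difference in extraneous load.
Extraneous-load difference = 4.4 − 3.4 = 1.0.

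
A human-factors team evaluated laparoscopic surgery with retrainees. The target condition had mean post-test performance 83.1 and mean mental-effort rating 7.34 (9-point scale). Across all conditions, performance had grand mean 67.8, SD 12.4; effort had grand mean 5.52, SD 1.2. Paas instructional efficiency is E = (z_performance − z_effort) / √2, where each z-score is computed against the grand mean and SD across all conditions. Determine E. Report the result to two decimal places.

z_performance = (83.1 − 67.8) / 12.4 = 15.3000 / 12.4 = 1.2339.
z_effort = (7.34 − 5.52) / 1.2 = 1.8200 / 1.2 = 1.5167.
z_P − z_E = 1.2339 − 1.5167 = -0.2828.
E = -0.2828 / √2 = -0.2828 / 1.41421 = -0.2000 ≈ -0.20.

-0.20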